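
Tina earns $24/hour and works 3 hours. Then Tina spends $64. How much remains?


Calculate earnings:
3 x $24 = $72
Subtract spending:
$72 - $64 = $8

$8


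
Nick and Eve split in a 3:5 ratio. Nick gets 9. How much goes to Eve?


Find the multiplier:
9 / 3 = 3
Apply to Eve's share:
5 x 3 = 15

15


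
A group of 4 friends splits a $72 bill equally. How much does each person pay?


Total bill: $72
Number of people: 4
Each pays: $72 / 4 = $18

$18


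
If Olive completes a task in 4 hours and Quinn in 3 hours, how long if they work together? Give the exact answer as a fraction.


Olive's rate: 1/4 of the job per hour
Quinn's rate: 1/3 of the job per hour
Combined rate: 1/4 + 1/3 = 7/12 per hour
Time = 1 / (7/12) = 12/7 hours (≈ 1.71 hours)

12/7 hours


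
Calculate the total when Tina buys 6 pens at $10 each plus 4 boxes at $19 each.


Cost of pens:
6 x $10 = $60
Cost of boxes:
4 x $19 = $76
Add both:
$60 + $76 = $136

$136


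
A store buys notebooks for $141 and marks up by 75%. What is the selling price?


Calculate the markup amount:
75% of $141 = $105.75
Add to cost:
$141 + $105.75 = $246.75

$246.75


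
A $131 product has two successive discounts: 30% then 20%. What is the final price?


First discount:
30% of $131 = $39.30
Price after first discount:
$131 - $39.30 = $91.70
Second discount:
20% of $91.70 = $18.34
Final price:
$91.70 - $18.34 = $73.36

$73.36


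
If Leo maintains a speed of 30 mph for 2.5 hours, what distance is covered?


Use the formula: distance = speed x time
Speed = 30 mph, Time = 2.5 hours
30 x 2.5 = 75 miles

75 miles


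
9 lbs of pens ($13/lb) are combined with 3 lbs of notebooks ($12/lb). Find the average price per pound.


Cost of pens:
9 x $13 = $117
Cost of notebooks:
3 x $12 = $36
Total cost: $117 + $36 = $153
Total weight: 12 lbs
Average: $153 / 12 = $12.75/lb

$12.75/lb


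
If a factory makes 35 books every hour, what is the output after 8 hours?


Production rate: 35 books per hour
Time: 8 hours
Total: 35 x 8 = 280 books

280 books


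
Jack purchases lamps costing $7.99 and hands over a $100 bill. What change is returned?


Start with the amount paid:
$100
Subtract the price:
$100 - $7.99 = $92.01

$92.01


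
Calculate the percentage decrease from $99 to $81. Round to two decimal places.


Find the absolute change:
|81 - 99| = 18
Divide by original and multiply by 100:
18 / 99 x 100 = 18.1818...% ≈ 18.18%

18.18%


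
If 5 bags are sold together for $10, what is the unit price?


Total cost: $10
Number of items: 5
Unit price: $10 / 5 = $2

$2


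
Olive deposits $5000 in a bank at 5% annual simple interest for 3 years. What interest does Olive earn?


Use the formula I = P x R x T / 100
P x R x T = 5000 x 5 x 3 = 75000
I = 75000 / 100 = $750

$750


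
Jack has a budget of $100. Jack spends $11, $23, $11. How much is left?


Add up expenses:
$11 + $23 + $11 = $45
Subtract from budget:
$100 - $45 = $55

$55


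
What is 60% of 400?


Convert percentage to decimal:
60% = 0.6
Multiply:
400 x 0.6 = 240

240


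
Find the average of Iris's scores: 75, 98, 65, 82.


Add the scores:
75 + 98 + 65 + 82 = 320
Divide by the number of tests:
320 / 4 = 80

80


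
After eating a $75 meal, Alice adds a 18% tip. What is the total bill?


Calculate the tip:
18% of $75 = $13.50
Add tip to meal cost:
$75 + $13.50 = $88.50

$88.50


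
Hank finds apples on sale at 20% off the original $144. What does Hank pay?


Calculate the discount amount:
20% of $144 = $28.80
Subtract from original:
$144 - $28.80 = $115.20

$115.20


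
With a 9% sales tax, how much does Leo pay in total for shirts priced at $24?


Calculate the tax:
9% of $24 = $2.16
Add tax to price:
$24 + $2.16 = $26.16

$26.16


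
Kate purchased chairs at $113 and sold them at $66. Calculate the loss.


Selling price = $66
Cost price = $113
Loss = cost price - selling price:
Loss = $113 - $66 = $47

$47


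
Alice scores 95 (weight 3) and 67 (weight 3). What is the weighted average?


Weighted sum:
3 x 95 + 3 x 67 = 486
Total weight:
3 + 3 = 6
Weighted average:
486 / 6 = 81

81


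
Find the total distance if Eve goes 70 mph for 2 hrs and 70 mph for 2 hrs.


Leg 1 distance:
70 x 2 = 140 miles
Leg 2 distance:
70 x 2 = 140 miles
Total distance:
140 + 140 = 280 miles

280 miles


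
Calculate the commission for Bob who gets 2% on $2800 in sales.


Convert rate to decimal:
2% = 0.02
Multiply by sales:
$2800 x 0.02 = $56

$56


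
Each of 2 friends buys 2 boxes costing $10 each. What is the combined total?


Cost per person:
2 x $10 = $20
Group total:
2 x $20 = $40

$40


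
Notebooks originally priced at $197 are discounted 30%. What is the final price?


Calculate the discount amount:
30% of $197 = $59.10
Subtract from original:
$197 - $59.10 = $137.90

$137.90


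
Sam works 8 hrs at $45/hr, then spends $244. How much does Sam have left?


Calculate earnings:
8 x $45 = $360
Subtract spending:
$360 - $244 = $116

$116


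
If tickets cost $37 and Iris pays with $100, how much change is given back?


Start with the amount paid:
$100
Subtract the price:
$100 - $37 = $63

$63


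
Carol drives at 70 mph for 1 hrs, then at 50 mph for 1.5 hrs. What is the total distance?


Leg 1 distance:
70 x 1 = 70 miles
Leg 2 distance:
50 x 1.5 = 75 miles
Total distance:
70 + 75 = 145 miles

145 miles


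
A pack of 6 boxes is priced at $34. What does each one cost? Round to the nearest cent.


Total cost: $34
Number of items: 6
Unit price: $34 / 6 = $5.6666... ≈ $5.67

$5.67


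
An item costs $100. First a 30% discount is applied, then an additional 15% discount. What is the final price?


First discount:
30% of $100 = $30
Price after first discount:
$100 - $30 = $70
Second discount:
15% of $70 = $10.50
Final price:
$70 - $10.50 = $59.50

$59.50


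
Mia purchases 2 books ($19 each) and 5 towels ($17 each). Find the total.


Cost of books:
2 x $19 = $38
Cost of towels:
5 x $17 = $85
Add both:
$38 + $85 = $123

$123


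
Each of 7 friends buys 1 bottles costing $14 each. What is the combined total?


Cost per person:
1 x $14 = $14
Group total:
7 x $14 = $98

$98


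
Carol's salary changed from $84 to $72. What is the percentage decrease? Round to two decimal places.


Find the absolute change:
|72 - 84| = 12
Divide by original and multiply by 100:
12 / 84 x 100 = 14.2857...% ≈ 14.29%

14.29%


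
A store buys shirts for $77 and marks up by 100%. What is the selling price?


Calculate the markup amount:
100% of $77 = $77
Add to cost:
$77 + $77 = $154

$154


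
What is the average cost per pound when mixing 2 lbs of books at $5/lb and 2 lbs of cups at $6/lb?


Cost of books:
2 x $5 = $10
Cost of cups:
2 x $6 = $12
Total cost: $10 + $12 = $22
Total weight: 4 lbs
Average: $22 / 4 = $5.50/lb

$5.50/lb


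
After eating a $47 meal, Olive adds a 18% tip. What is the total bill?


Calculate the tip:
18% of $47 = $8.46
Add tip to meal cost:
$47 + $8.46 = $55.46

$55.46


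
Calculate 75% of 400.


Convert percentage to decimal:
75% = 0.75
Multiply:
400 x 0.75 = 300

300


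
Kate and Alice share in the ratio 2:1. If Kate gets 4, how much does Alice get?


Find the multiplier:
4 / 2 = 2
Apply to Alice's share:
1 x 2 = 2

2


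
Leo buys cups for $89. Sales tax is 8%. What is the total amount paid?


Calculate the tax:
8% of $89 = $7.12
Add tax to price:
$89 + $7.12 = $96.12

$96.12


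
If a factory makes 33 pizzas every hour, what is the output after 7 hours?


Production rate: 33 pizzas per hour
Time: 7 hours
Total: 33 x 7 = 231 pizzas

231 pizzas


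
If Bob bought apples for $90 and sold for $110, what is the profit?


Selling price = $110
Cost price = $90
Profit = selling price - cost price:
Profit = $110 - $90 = $20

$20


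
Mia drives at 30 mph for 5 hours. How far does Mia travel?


Use the formula: distance = speed x time
Speed = 30 mph, Time = 5 hours
30 x 5 = 150 miles

150 miles


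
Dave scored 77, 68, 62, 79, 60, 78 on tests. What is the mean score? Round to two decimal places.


Add the scores:
77 + 68 + 62 + 79 + 60 + 78 = 424
Divide by the number of tests:
424 / 6 = 70.6666... ≈ 70.67

70.67


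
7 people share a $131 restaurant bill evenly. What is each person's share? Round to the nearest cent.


Total bill: $131
Number of people: 7
Each pays: $131 / 7 = $18.7142... ≈ $18.71

$18.71


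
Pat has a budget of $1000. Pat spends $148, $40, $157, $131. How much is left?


Add up expenses:
$148 + $40 + $157 + $131 = $476
Subtract from budget:
$1000 - $476 = $524

$524


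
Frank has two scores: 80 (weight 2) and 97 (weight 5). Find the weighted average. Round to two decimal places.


Weighted sum:
2 x 80 + 5 x 97 = 645
Total weight:
2 + 5 = 7
Weighted average:
645 / 7 = 92.1428... ≈ 92.14

92.14


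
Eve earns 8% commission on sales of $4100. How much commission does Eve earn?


Convert rate to decimal:
8% = 0.08
Multiply by sales:
$4100 x 0.08 = $328

$328


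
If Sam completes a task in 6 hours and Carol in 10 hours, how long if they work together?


Sam's rate: 1/6 of the job per hour
Carol's rate: 1/10 of the job per hour
Combined rate: 1/6 + 1/10 = 4/15 per hour
Time = 1 / (4/15) = 15/4 = 3.75 hours

3.75 hours


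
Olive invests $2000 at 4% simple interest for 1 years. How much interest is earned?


Use the formula I = P x R x T / 100
P x R x T = 2000 x 4 x 1 = 8000
I = 8000 / 100 = $80

$80


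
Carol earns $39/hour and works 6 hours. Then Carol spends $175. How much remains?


Calculate earnings:
6 x $39 = $234
Subtract spending:
$234 - $175 = $59

$59


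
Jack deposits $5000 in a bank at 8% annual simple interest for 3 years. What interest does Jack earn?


Use the formula I = P x R x T / 100
P x R x T = 5000 x 8 x 3 = 120000
I = 120000 / 100 = $1200

$1200


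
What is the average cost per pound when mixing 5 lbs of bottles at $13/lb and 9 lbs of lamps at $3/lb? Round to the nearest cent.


Cost of bottles:
5 x $13 = $65
Cost of lamps:
9 x $3 = $27
Total cost: $65 + $27 = $92
Total weight: 14 lbs
Average: $92 / 14 = $6.5714... ≈ $6.57/lb

$6.57/lb


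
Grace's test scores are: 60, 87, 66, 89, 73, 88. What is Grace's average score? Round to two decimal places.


Add the scores:
60 + 87 + 66 + 89 + 73 + 88 = 463
Divide by the number of tests:
463 / 6 = 77.1666... ≈ 77.17

77.17


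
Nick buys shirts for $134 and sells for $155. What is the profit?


Selling price = $155
Cost price = $134
Profit = selling price - cost price:
Profit = $155 - $134 = $21

$21


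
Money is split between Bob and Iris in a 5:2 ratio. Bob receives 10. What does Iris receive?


Find the multiplier:
10 / 5 = 2
Apply to Iris's share:
2 x 2 = 4

4


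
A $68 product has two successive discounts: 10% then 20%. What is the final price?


First discount:
10% of $68 = $6.80
Price after first discount:
$68 - $6.80 = $61.20
Second discount:
20% of $61.20 = $12.24
Final price:
$61.20 - $12.24 = $48.96

$48.96


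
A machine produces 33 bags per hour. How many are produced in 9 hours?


Production rate: 33 bags per hour
Time: 9 hours
Total: 33 x 9 = 297 bags

297 bags


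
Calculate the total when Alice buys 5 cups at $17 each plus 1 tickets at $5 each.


Cost of cups:
5 x $17 = $85
Cost of tickets:
1 x $5 = $5
Add both:
$85 + $5 = $90

$90


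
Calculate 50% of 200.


Convert percentage to decimal:
50% = 0.5
Multiply:
200 x 0.5 = 100

100


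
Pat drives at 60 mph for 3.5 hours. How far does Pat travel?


Use the formula: distance = speed x time
Speed = 60 mph, Time = 3.5 hours
60 x 3.5 = 210 miles

210 miles


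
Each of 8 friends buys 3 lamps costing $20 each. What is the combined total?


Cost per person:
3 x $20 = $60
Group total:
8 x $60 = $480

$480


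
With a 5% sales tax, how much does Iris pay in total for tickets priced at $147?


Calculate the tax:
5% of $147 = $7.35
Add tax to price:
$147 + $7.35 = $154.35

$154.35


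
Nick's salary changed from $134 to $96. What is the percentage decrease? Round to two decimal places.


Find the absolute change:
|96 - 134| = 38
Divide by original and multiply by 100:
38 / 134 x 100 = 28.3582...% ≈ 28.36%

28.36%


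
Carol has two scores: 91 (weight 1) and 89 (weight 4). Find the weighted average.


Weighted sum:
1 x 91 + 4 x 89 = 447
Total weight:
1 + 4 = 5
Weighted average:
447 / 5 = 89.4

89.4


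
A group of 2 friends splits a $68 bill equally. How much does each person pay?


Total bill: $68
Number of people: 2
Each pays: $68 / 2 = $34

$34


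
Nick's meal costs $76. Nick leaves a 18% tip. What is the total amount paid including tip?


Calculate the tip:
18% of $76 = $13.68
Add tip to meal cost:
$76 + $13.68 = $89.68

$89.68


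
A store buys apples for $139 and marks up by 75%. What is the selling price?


Calculate the markup amount:
75% of $139 = $104.25
Add to cost:
$139 + $104.25 = $243.25

$243.25


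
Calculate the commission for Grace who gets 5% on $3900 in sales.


Convert rate to decimal:
5% = 0.05
Multiply by sales:
$3900 x 0.05 = $195

$195


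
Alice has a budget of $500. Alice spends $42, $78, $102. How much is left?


Add up expenses:
$42 + $78 + $102 = $222
Subtract from budget:
$500 - $222 = $278

$278


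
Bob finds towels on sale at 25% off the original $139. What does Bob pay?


Calculate the discount amount:
25% of $139 = $34.75
Subtract from original:
$139 - $34.75 = $104.25

$104.25


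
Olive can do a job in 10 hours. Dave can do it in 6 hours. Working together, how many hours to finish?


Olive's rate: 1/10 of the job per hour
Dave's rate: 1/6 of the job per hour
Combined rate: 1/10 + 1/6 = 4/15 per hour
Time = 1 / (4/15) = 15/4 = 3.75 hours

3.75 hours


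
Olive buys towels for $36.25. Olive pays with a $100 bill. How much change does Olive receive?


Start with the amount paid:
$100
Subtract the price:
$100 - $36.25 = $63.75

$63.75


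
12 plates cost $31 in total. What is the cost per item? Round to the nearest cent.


Total cost: $31
Number of items: 12
Unit price: $31 / 12 = $2.5833... ≈ $2.58

$2.58


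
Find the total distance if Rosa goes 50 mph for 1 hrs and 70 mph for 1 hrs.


Leg 1 distance:
50 x 1 = 50 miles
Leg 2 distance:
70 x 1 = 70 miles
Total distance:
50 + 70 = 120 miles

120 miles


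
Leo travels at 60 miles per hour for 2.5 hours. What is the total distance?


Use the formula: distance = speed x time
Speed = 60 mph, Time = 2.5 hours
60 x 2.5 = 150 miles

150 miles


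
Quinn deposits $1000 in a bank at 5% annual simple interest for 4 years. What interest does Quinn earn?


Use the formula I = P x R x T / 100
P x R x T = 1000 x 5 x 4 = 20000
I = 20000 / 100 = $200

$200


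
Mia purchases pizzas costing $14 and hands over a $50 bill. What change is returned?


Start with the amount paid:
$50
Subtract the price:
$50 - $14 = $36

$36


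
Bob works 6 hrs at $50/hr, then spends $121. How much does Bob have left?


Calculate earnings:
6 x $50 = $300
Subtract spending:
$300 - $121 = $179

$179


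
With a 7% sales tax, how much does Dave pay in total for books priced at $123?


Calculate the tax:
7% of $123 = $8.61
Add tax to price:
$123 + $8.61 = $131.61

$131.61


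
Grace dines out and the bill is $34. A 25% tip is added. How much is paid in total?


Calculate the tip:
25% of $34 = $8.50
Add tip to meal cost:
$34 + $8.50 = $42.50

$42.50


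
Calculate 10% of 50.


Convert percentage to decimal:
10% = 0.1
Multiply:
50 x 0.1 = 5

5


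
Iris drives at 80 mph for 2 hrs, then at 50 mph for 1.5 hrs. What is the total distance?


Leg 1 distance:
80 x 2 = 160 miles
Leg 2 distance:
50 x 1.5 = 75 miles
Total distance:
160 + 75 = 235 miles

235 miles


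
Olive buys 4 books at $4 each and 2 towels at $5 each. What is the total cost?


Cost of books:
4 x $4 = $16
Cost of towels:
2 x $5 = $10
Add both:
$16 + $10 = $26

$26


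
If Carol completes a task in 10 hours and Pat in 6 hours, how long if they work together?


Carol's rate: 1/10 of the job per hour
Pat's rate: 1/6 of the job per hour
Combined rate: 1/10 + 1/6 = 4/15 per hour
Time = 1 / (4/15) = 15/4 = 3.75 hours

3.75 hours


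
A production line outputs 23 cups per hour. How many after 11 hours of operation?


Production rate: 23 cups per hour
Time: 11 hours
Total: 23 x 11 = 253 cups

253 cups


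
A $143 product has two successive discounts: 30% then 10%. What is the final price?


First discount:
30% of $143 = $42.90
Price after first discount:
$143 - $42.90 = $100.10
Second discount:
10% of $100.10 = $10.01
Final price:
$100.10 - $10.01 = $90.09

$90.09


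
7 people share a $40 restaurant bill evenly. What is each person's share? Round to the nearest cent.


Total bill: $40
Number of people: 7
Each pays: $40 / 7 = $5.7142... ≈ $5.71

$5.71


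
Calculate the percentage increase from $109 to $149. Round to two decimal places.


Find the absolute change:
|149 - 109| = 40
Divide by original and multiply by 100:
40 / 109 x 100 = 36.6972...% ≈ 36.7%

36.7%


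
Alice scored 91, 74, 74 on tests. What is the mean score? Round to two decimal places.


Add the scores:
91 + 74 + 74 = 239
Divide by the number of tests:
239 / 3 = 79.6666... ≈ 79.67

79.67


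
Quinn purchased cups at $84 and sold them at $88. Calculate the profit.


Selling price = $88
Cost price = $84
Profit = selling price - cost price:
Profit = $88 - $84 = $4

$4


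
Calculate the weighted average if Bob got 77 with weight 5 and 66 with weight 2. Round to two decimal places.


Weighted sum:
5 x 77 + 2 x 66 = 517
Total weight:
5 + 2 = 7
Weighted average:
517 / 7 = 73.8571... ≈ 73.86

73.86


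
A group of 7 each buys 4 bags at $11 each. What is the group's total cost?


Cost per person:
4 x $11 = $44
Group total:
7 x $44 = $308

$308


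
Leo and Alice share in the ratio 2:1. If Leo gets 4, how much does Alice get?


Find the multiplier:
4 / 2 = 2
Apply to Alice's share:
1 x 2 = 2

2


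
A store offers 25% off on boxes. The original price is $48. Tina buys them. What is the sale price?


Calculate the discount amount:
25% of $48 = $12
Subtract from original:
$48 - $12 = $36

$36


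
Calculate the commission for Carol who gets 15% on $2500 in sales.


Convert rate to decimal:
15% = 0.15
Multiply by sales:
$2500 x 0.15 = $375

$375


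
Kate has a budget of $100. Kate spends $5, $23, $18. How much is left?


Add up expenses:
$5 + $23 + $18 = $46
Subtract from budget:
$100 - $46 = $54

$54


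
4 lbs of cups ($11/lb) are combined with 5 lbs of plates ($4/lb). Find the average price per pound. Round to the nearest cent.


Cost of cups:
4 x $11 = $44
Cost of plates:
5 x $4 = $20
Total cost: $44 + $20 = $64
Total weight: 9 lbs
Average: $64 / 9 = $7.1111... ≈ $7.11/lb

$7.11/lb


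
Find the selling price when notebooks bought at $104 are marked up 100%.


Calculate the markup amount:
100% of $104 = $104
Add to cost:
$104 + $104 = $208

$208


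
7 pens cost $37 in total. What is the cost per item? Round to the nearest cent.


Total cost: $37
Number of items: 7
Unit price: $37 / 7 = $5.2857... ≈ $5.29

$5.29


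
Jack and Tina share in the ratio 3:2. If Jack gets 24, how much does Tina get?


Find the multiplier:
24 / 3 = 8
Apply to Tina's share:
2 x 8 = 16

16


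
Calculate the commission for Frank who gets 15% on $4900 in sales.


Convert rate to decimal:
15% = 0.15
Multiply by sales:
$4900 x 0.15 = $735

$735


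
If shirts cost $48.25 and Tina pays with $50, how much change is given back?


Start with the amount paid:
$50
Subtract the price:
$50 - $48.25 = $1.75

$1.75


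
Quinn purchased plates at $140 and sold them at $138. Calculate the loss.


Selling price = $138
Cost price = $140
Loss = cost price - selling price:
Loss = $140 - $138 = $2

$2


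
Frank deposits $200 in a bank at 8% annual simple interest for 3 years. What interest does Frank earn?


Use the formula I = P x R x T / 100
P x R x T = 200 x 8 x 3 = 4800
I = 4800 / 100 = $48

$48


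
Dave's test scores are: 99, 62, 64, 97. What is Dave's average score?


Add the scores:
99 + 62 + 64 + 97 = 322
Divide by the number of tests:
322 / 4 = 80.5

80.5


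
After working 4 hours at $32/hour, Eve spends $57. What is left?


Calculate earnings:
4 x $32 = $128
Subtract spending:
$128 - $57 = $71

$71


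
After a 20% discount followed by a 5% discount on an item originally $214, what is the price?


First discount:
20% of $214 = $42.80
Price after first discount:
$214 - $42.80 = $171.20
Second discount:
5% of $171.20 = $8.56
Final price:
$171.20 - $8.56 = $162.64

$162.64


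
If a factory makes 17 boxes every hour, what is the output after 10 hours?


Production rate: 17 boxes per hour
Time: 10 hours
Total: 17 x 10 = 170 boxes

170 boxes


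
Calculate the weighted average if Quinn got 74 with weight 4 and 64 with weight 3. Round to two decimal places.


Weighted sum:
4 x 74 + 3 x 64 = 488
Total weight:
4 + 3 = 7
Weighted average:
488 / 7 = 69.7142... ≈ 69.71

69.71


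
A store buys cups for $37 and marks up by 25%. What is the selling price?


Calculate the markup amount:
25% of $37 = $9.25
Add to cost:
$37 + $9.25 = $46.25

$46.25


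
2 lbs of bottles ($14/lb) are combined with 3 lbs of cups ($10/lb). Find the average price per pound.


Cost of bottles:
2 x $14 = $28
Cost of cups:
3 x $10 = $30
Total cost: $28 + $30 = $58
Total weight: 5 lbs
Average: $58 / 5 = $11.60/lb

$11.60/lb


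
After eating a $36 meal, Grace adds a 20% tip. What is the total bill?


Calculate the tip:
20% of $36 = $7.20
Add tip to meal cost:
$36 + $7.20 = $43.20

$43.20


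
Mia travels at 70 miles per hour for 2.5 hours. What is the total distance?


Use the formula: distance = speed x time
Speed = 70 mph, Time = 2.5 hours
70 x 2.5 = 175 miles

175 miles


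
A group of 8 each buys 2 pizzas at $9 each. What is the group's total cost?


Cost per person:
2 x $9 = $18
Group total:
8 x $18 = $144

$144


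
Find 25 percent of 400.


Convert percentage to decimal:
25% = 0.25
Multiply:
400 x 0.25 = 100

100


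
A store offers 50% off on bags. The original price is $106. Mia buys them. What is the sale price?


Calculate the discount amount:
50% of $106 = $53
Subtract from original:
$106 - $53 = $53

$53


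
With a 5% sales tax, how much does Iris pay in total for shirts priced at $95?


Calculate the tax:
5% of $95 = $4.75
Add tax to price:
$95 + $4.75 = $99.75

$99.75


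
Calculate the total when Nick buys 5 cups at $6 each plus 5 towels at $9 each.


Cost of cups:
5 x $6 = $30
Cost of towels:
5 x $9 = $45
Add both:
$30 + $45 = $75

$75


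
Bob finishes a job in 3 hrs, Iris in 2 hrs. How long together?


Bob's rate: 1/3 of the job per hour
Iris's rate: 1/2 of the job per hour
Combined rate: 1/3 + 1/2 = 5/6 per hour
Time = 1 / (5/6) = 6/5 = 1.2 hours

1.2 hours


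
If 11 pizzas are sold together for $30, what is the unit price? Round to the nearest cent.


Total cost: $30
Number of items: 11
Unit price: $30 / 11 = $2.7272... ≈ $2.73

$2.73


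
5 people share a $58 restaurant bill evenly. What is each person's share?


Total bill: $58
Number of people: 5
Each pays: $58 / 5 = $11.60

$11.60


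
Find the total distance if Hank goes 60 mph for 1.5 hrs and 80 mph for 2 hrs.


Leg 1 distance:
60 x 1.5 = 90 miles
Leg 2 distance:
80 x 2 = 160 miles
Total distance:
90 + 160 = 250 miles

250 miles


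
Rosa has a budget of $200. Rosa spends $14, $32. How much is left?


Add up expenses:
$14 + $32 = $46
Subtract from budget:
$200 - $46 = $154

$154


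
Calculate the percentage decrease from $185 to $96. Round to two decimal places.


Find the absolute change:
|96 - 185| = 89
Divide by original and multiply by 100:
89 / 185 x 100 = 48.1081...% ≈ 48.11%

48.11%


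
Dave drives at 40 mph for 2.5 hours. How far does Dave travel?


Use the formula: distance = speed x time
Speed = 40 mph, Time = 2.5 hours
40 x 2.5 = 100 miles

100 miles


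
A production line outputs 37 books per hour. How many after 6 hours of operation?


Production rate: 37 books per hour
Time: 6 hours
Total: 37 x 6 = 222 books

222 books


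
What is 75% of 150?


Convert percentage to decimal:
75% = 0.75
Multiply:
150 x 0.75 = 112.5

112.5


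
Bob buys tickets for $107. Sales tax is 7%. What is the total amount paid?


Calculate the tax:
7% of $107 = $7.49
Add tax to price:
$107 + $7.49 = $114.49

$114.49


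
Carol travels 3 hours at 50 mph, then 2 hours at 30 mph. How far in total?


Leg 1 distance:
50 x 3 = 150 miles
Leg 2 distance:
30 x 2 = 60 miles
Total distance:
150 + 60 = 210 miles

210 miles


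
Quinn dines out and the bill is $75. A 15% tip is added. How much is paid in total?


Calculate the tip:
15% of $75 = $11.25
Add tip to meal cost:
$75 + $11.25 = $86.25

$86.25


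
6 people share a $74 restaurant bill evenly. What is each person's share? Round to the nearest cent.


Total bill: $74
Number of people: 6
Each pays: $74 / 6 = $12.3333... ≈ $12.33

$12.33


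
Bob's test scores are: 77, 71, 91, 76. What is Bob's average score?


Add the scores:
77 + 71 + 91 + 76 = 315
Divide by the number of tests:
315 / 4 = 78.75

78.75


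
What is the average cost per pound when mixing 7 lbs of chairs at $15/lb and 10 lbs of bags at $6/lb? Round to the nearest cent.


Cost of chairs:
7 x $15 = $105
Cost of bags:
10 x $6 = $60
Total cost: $105 + $60 = $165
Total weight: 17 lbs
Average: $165 / 17 = $9.7058... ≈ $9.71/lb

$9.71/lb


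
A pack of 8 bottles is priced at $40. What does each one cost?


Total cost: $40
Number of items: 8
Unit price: $40 / 8 = $5

$5


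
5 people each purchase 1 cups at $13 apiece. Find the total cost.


Cost per person:
1 x $13 = $13
Group total:
5 x $13 = $65

$65


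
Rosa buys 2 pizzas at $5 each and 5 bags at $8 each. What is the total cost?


Cost of pizzas:
2 x $5 = $10
Cost of bags:
5 x $8 = $40
Add both:
$10 + $40 = $50

$50


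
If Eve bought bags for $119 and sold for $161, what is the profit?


Selling price = $161
Cost price = $119
Profit = selling price - cost price:
Profit = $161 - $119 = $42

$42


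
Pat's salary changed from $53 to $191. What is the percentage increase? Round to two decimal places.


Find the absolute change:
|191 - 53| = 138
Divide by original and multiply by 100:
138 / 53 x 100 = 260.3773...% ≈ 260.38%

260.38%


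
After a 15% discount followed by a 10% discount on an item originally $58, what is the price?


First discount:
15% of $58 = $8.70
Price after first discount:
$58 - $8.70 = $49.30
Second discount:
10% of $49.30 = $4.93
Final price:
$49.30 - $4.93 = $44.37

$44.37


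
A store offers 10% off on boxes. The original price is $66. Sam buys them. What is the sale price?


Calculate the discount amount:
10% of $66 = $6.60
Subtract from original:
$66 - $6.60 = $59.40

$59.40


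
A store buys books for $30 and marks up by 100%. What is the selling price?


Calculate the markup amount:
100% of $30 = $30
Add to cost:
$30 + $30 = $60

$60


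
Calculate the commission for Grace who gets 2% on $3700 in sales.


Convert rate to decimal:
2% = 0.02
Multiply by sales:
$3700 x 0.02 = $74

$74


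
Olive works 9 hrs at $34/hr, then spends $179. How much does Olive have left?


Calculate earnings:
9 x $34 = $306
Subtract spending:
$306 - $179 = $127

$127


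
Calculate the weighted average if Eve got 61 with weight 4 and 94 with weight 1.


Weighted sum:
4 x 61 + 1 x 94 = 338
Total weight:
4 + 1 = 5
Weighted average:
338 / 5 = 67.6

67.6


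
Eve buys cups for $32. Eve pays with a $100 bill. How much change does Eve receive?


Start with the amount paid:
$100
Subtract the price:
$100 - $32 = $68

$68


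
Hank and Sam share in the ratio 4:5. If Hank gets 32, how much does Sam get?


Find the multiplier:
32 / 4 = 8
Apply to Sam's share:
5 x 8 = 40

40


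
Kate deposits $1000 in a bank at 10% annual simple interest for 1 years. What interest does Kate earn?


Use the formula I = P x R x T / 100
P x R x T = 1000 x 10 x 1 = 10000
I = 10000 / 100 = $100

$100


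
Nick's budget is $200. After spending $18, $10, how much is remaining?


Add up expenses:
$18 + $10 = $28
Subtract from budget:
$200 - $28 = $172

$172


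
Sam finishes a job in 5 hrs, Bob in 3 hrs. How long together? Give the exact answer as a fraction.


Sam's rate: 1/5 of the job per hour
Bob's rate: 1/3 of the job per hour
Combined rate: 1/5 + 1/3 = 8/15 per hour
Time = 1 / (8/15) = 15/8 hours (≈ 1.88 hours)

15/8 hours


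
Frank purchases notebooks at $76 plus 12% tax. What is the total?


Calculate the tax:
12% of $76 = $9.12
Add tax to price:
$76 + $9.12 = $85.12

$85.12


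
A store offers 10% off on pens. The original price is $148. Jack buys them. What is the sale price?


Calculate the discount amount:
10% of $148 = $14.80
Subtract from original:
$148 - $14.80 = $133.20

$133.20


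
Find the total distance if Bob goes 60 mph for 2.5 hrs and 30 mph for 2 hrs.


Leg 1 distance:
60 x 2.5 = 150 miles
Leg 2 distance:
30 x 2 = 60 miles
Total distance:
150 + 60 = 210 miles

210 miles


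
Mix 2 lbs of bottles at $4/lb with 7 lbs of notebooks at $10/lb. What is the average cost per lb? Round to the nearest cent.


Cost of bottles:
2 x $4 = $8
Cost of notebooks:
7 x $10 = $70
Total cost: $8 + $70 = $78
Total weight: 9 lbs
Average: $78 / 9 = $8.6666... ≈ $8.67/lb

$8.67/lb


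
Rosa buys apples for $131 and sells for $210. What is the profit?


Selling price = $210
Cost price = $131
Profit = selling price - cost price:
Profit = $210 - $131 = $79

$79


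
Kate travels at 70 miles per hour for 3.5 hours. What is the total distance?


Use the formula: distance = speed x time
Speed = 70 mph, Time = 3.5 hours
70 x 3.5 = 245 miles

245 miles


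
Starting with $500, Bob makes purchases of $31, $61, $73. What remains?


Add up expenses:
$31 + $61 + $73 = $165
Subtract from budget:
$500 - $165 = $335

$335


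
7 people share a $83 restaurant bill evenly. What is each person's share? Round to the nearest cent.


Total bill: $83
Number of people: 7
Each pays: $83 / 7 = $11.8571... ≈ $11.86

$11.86


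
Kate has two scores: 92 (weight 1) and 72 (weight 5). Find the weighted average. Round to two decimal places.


Weighted sum:
1 x 92 + 5 x 72 = 452
Total weight:
1 + 5 = 6
Weighted average:
452 / 6 = 75.3333... ≈ 75.33

75.33


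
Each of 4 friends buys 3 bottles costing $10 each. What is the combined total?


Cost per person:
3 x $10 = $30
Group total:
4 x $30 = $120

$120


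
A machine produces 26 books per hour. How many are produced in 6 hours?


Production rate: 26 books per hour
Time: 6 hours
Total: 26 x 6 = 156 books

156 books


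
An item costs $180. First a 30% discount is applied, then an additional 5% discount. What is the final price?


First discount:
30% of $180 = $54
Price after first discount:
$180 - $54 = $126
Second discount:
5% of $126 = $6.30
Final price:
$126 - $6.30 = $119.70

$119.70


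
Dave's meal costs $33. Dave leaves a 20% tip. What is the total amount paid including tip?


Calculate the tip:
20% of $33 = $6.60
Add tip to meal cost:
$33 + $6.60 = $39.60

$39.60


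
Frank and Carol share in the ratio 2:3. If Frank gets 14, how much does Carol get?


Find the multiplier:
14 / 2 = 7
Apply to Carol's share:
3 x 7 = 21

21


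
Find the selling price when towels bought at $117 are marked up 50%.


Calculate the markup amount:
50% of $117 = $58.50
Add to cost:
$117 + $58.50 = $175.50

$175.50


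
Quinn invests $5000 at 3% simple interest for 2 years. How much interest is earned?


Use the formula I = P x R x T / 100
P x R x T = 5000 x 3 x 2 = 30000
I = 30000 / 100 = $300

$300


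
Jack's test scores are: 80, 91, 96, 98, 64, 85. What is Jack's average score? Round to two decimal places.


Add the scores:
80 + 91 + 96 + 98 + 64 + 85 = 514
Divide by the number of tests:
514 / 6 = 85.6666... ≈ 85.67

85.67


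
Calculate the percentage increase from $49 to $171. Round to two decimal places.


Find the absolute change:
|171 - 49| = 122
Divide by original and multiply by 100:
122 / 49 x 100 = 248.9795...% ≈ 248.98%

248.98%


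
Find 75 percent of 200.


Convert percentage to decimal:
75% = 0.75
Multiply:
200 x 0.75 = 150

150


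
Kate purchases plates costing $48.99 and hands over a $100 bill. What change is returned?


Start with the amount paid:
$100
Subtract the price:
$100 - $48.99 = $51.01

$51.01


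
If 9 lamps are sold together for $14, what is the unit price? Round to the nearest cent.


Total cost: $14
Number of items: 9
Unit price: $14 / 9 = $1.5555... ≈ $1.56

$1.56


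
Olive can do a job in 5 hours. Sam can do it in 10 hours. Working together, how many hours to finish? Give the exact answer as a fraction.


Olive's rate: 1/5 of the job per hour
Sam's rate: 1/10 of the job per hour
Combined rate: 1/5 + 1/10 = 3/10 per hour
Time = 1 / (3/10) = 10/3 hours (≈ 3.33 hours)

10/3 hours


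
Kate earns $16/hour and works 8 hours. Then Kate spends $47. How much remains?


Calculate earnings:
8 x $16 = $128
Subtract spending:
$128 - $47 = $81

$81


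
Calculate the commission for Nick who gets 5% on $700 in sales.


Convert rate to decimal:
5% = 0.05
Multiply by sales:
$700 x 0.05 = $35

$35


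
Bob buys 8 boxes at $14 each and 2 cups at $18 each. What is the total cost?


Cost of boxes:
8 x $14 = $112
Cost of cups:
2 x $18 = $36
Add both:
$112 + $36 = $148

$148


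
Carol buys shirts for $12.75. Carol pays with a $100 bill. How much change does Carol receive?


Start with the amount paid:
$100
Subtract the price:
$100 - $12.75 = $87.25

$87.25


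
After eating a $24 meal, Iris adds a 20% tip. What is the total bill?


Calculate the tip:
20% of $24 = $4.80
Add tip to meal cost:
$24 + $4.80 = $28.80

$28.80


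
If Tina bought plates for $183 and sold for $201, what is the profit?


Selling price = $201
Cost price = $183
Profit = selling price - cost price:
Profit = $201 - $183 = $18

$18


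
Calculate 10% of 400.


Convert percentage to decimal:
10% = 0.1
Multiply:
400 x 0.1 = 40

40


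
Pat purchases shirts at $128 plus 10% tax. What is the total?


Calculate the tax:
10% of $128 = $12.80
Add tax to price:
$128 + $12.80 = $140.80

$140.80


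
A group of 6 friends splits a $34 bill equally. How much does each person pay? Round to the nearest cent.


Total bill: $34
Number of people: 6
Each pays: $34 / 6 = $5.6666... ≈ $5.67

$5.67


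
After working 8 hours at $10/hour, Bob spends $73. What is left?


Calculate earnings:
8 x $10 = $80
Subtract spending:
$80 - $73 = $7

$7


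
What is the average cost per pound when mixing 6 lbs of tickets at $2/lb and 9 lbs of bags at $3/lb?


Cost of tickets:
6 x $2 = $12
Cost of bags:
9 x $3 = $27
Total cost: $12 + $27 = $39
Total weight: 15 lbs
Average: $39 / 15 = $2.60/lb

$2.60/lb


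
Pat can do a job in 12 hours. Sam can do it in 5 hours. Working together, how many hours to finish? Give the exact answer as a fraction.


Pat's rate: 1/12 of the job per hour
Sam's rate: 1/5 of the job per hour
Combined rate: 1/12 + 1/5 = 17/60 per hour
Time = 1 / (17/60) = 60/17 hours (≈ 3.53 hours)

60/17 hours


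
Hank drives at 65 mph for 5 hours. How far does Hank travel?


Use the formula: distance = speed x time
Speed = 65 mph, Time = 5 hours
65 x 5 = 325 miles

325 miles


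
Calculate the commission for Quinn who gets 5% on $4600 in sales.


Convert rate to decimal:
5% = 0.05
Multiply by sales:
$4600 x 0.05 = $230

$230


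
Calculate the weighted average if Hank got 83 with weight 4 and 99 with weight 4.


Weighted sum:
4 x 83 + 4 x 99 = 728
Total weight:
4 + 4 = 8
Weighted average:
728 / 8 = 91

91


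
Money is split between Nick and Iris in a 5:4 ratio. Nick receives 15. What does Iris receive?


Find the multiplier:
15 / 5 = 3
Apply to Iris's share:
4 x 3 = 12

12


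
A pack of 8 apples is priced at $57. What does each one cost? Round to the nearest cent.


Total cost: $57
Number of items: 8
Unit price: $57 / 8 = $7.125 ≈ $7.13

$7.13


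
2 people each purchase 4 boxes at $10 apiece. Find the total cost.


Cost per person:
4 x $10 = $40
Group total:
2 x $40 = $80

$80


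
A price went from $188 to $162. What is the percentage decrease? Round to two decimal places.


Find the absolute change:
|162 - 188| = 26
Divide by original and multiply by 100:
26 / 188 x 100 = 13.8297...% ≈ 13.83%

13.83%


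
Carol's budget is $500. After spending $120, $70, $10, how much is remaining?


Add up expenses:
$120 + $70 + $10 = $200
Subtract from budget:
$500 - $200 = $300

$300


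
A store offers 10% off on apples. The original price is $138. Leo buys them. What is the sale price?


Calculate the discount amount:
10% of $138 = $13.80
Subtract from original:
$138 - $13.80 = $124.20

$124.20


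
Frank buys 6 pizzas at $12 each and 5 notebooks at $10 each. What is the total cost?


Cost of pizzas:
6 x $12 = $72
Cost of notebooks:
5 x $10 = $50
Add both:
$72 + $50 = $122

$122


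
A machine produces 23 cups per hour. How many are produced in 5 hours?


Production rate: 23 cups per hour
Time: 5 hours
Total: 23 x 5 = 115 cups

115 cups


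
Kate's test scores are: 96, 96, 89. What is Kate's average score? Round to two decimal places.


Add the scores:
96 + 96 + 89 = 281
Divide by the number of tests:
281 / 3 = 93.6666... ≈ 93.67

93.67


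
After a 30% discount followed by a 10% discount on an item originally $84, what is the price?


First discount:
30% of $84 = $25.20
Price after first discount:
$84 - $25.20 = $58.80
Second discount:
10% of $58.80 = $5.88
Final price:
$58.80 - $5.88 = $52.92

$52.92


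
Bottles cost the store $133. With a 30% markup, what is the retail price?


Calculate the markup amount:
30% of $133 = $39.90
Add to cost:
$133 + $39.90 = $172.90

$172.90


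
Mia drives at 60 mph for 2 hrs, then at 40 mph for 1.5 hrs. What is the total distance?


Leg 1 distance:
60 x 2 = 120 miles
Leg 2 distance:
40 x 1.5 = 60 miles
Total distance:
120 + 60 = 180 miles

180 miles


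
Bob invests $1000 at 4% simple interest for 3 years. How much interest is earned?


Use the formula I = P x R x T / 100
P x R x T = 1000 x 4 x 3 = 12000
I = 12000 / 100 = $120

$120


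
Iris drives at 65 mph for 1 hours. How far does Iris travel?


Use the formula: distance = speed x time
Speed = 65 mph, Time = 1 hours
65 x 1 = 65 miles

65 miles


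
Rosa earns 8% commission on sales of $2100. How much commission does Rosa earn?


Convert rate to decimal:
8% = 0.08
Multiply by sales:
$2100 x 0.08 = $168

$168


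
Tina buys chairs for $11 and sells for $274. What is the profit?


Selling price = $274
Cost price = $11
Profit = selling price - cost price:
Profit = $274 - $11 = $263

$263


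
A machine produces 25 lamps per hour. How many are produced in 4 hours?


Production rate: 25 lamps per hour
Time: 4 hours
Total: 25 x 4 = 100 lamps

100 lamps


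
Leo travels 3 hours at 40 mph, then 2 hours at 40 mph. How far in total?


Leg 1 distance:
40 x 3 = 120 miles
Leg 2 distance:
40 x 2 = 80 miles
Total distance:
120 + 80 = 200 miles

200 miles
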